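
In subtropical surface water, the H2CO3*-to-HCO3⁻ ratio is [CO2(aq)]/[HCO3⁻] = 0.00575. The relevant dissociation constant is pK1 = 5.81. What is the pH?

pH = 8.05

From K1 = [H⁺][HCO3⁻]/[CO2(aq)]:  pH = pK1 − log₁₀([CO2(aq)]/[HCO3⁻])
log₁₀(0.00575) = -2.240
pH = 5.81 − (-2.240) = 8.05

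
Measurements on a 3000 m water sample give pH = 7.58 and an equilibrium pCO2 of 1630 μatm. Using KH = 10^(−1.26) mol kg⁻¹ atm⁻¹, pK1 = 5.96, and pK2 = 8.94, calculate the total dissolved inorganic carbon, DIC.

[CO2*] = KH · pCO2 = 10^(−1.26) × 1630×10^-6 = 8.958×10^-5 mol/kg
α₀ = 1/(1 + K1/[H⁺] + K1K2/[H⁺]²) = 1/(1 + 10^+1.62 + 10^+0.26) = 0.02247
DIC = [CO2*]/α₀ = 8.958×10^-5 / 0.02247 = 3.99 mmol/kg

DIC = 3.99 mmol/kg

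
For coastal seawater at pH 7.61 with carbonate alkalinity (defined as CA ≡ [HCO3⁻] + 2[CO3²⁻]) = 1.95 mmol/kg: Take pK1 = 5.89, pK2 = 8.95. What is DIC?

DIC = 1.90 mmol/kg

CA = [HCO3⁻] + 2[CO3²⁻] = (α₁ + 2α₂)·DIC
At pH 7.61: [H⁺]/K1 = 10^-1.72 = 0.019055, K2/[H⁺] = 10^-1.34 = 0.045709
α₁ = 1/(1 + 0.019055 + 0.045709) = 1/1.0648 = 0.9392; α₂ = α₁·K2/[H⁺] = 0.04293
α₁ + 2α₂ = 1.0250
DIC = CA / (α₁ + 2α₂) = 1.95 / 1.0250 = 1.90 mmol/kg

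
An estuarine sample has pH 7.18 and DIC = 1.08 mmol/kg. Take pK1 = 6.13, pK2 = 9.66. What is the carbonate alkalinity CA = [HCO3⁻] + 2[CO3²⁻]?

CA = [HCO3⁻] + 2[CO3²⁻] = (α₁ + 2α₂)·DIC
At pH 7.18: [H⁺]/K1 = 10^-1.05 = 0.089125, K2/[H⁺] = 10^-2.48 = 0.0033113
α₁ = 1/(1 + 0.089125 + 0.0033113) = 1/1.0924 = 0.9154; α₂ = α₁·K2/[H⁺] = 0.003031
α₁ + 2α₂ = 0.9214
CA = 0.9214 × 1.08 = 0.995 mmol/kg

CA = 0.995 mmol/kg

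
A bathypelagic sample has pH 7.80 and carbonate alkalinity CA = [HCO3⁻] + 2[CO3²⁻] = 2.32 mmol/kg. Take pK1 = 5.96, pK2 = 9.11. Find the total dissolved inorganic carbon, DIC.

DIC = 2.25 mmol/kg

CA = [HCO3⁻] + 2[CO3²⁻] = (α₁ + 2α₂)·DIC
At pH 7.80: [H⁺]/K1 = 10^-1.84 = 0.014454, K2/[H⁺] = 10^-1.31 = 0.048978
α₁ = 1/(1 + 0.014454 + 0.048978) = 1/1.0634 = 0.9404; α₂ = α₁·K2/[H⁺] = 0.04606
α₁ + 2α₂ = 1.0325
DIC = CA / (α₁ + 2α₂) = 2.32 / 1.0325 = 2.25 mmol/kg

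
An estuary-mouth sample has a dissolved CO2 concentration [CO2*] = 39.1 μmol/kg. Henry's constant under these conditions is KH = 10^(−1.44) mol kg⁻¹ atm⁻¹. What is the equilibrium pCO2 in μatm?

pCO2 = 1080 μatm

KH = 10^(−1.44) = 3.631×10^-2 mol kg⁻¹ atm⁻¹
pCO2 = [CO2*]/KH = 39.1×10^-6 / 3.631×10^-2 = 1.08×10^-3 atm = 1080 μatm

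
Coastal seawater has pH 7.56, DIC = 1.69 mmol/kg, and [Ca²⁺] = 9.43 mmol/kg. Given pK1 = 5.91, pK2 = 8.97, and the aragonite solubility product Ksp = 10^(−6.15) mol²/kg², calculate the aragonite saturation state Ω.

α₂ = 1 / (1 + [H⁺]/K2 + [H⁺]²/(K1K2)) = 1 / (1 + 10^+1.41 + 10^-0.24)
   = 1 / (1 + 25.704 + 0.57544) = 1/27.279 = 0.03666
[CO3²⁻] = α₂ × DIC = 0.03666 × 1.69 = 0.06195 mmol/kg
Ksp = 10^(−6.15) = 7.079×10^-7
Ω = [Ca²⁺][CO3²⁻]/Ksp = (9.43×10^-3)(6.195×10^-5) / 7.079×10^-7 = 0.825

Ω = 0.825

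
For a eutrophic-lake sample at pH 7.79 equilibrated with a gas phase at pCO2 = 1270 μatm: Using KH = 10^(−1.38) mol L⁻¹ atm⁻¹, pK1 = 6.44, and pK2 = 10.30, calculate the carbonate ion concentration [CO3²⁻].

[CO3²⁻] = 3.66 μmol/L

[CO2*] = KH · pCO2 = 10^(−1.38) × 1270×10^-6 = 5.294×10^-5 mol/L
α₀ = 1/(1 + K1/[H⁺] + K1K2/[H⁺]²) = 1/(1 + 10^+1.35 + 10^-1.16) = 0.04263
DIC = [CO2*]/α₀ = 5.294×10^-5 / 0.04263 = 1.242 mmol/L
[CO3²⁻] = α₂·DIC; α₂ = 0.002949, so [CO3²⁻] = 0.002949 × 1.242 = 0.00366 mmol/L = 3.66 μmol/L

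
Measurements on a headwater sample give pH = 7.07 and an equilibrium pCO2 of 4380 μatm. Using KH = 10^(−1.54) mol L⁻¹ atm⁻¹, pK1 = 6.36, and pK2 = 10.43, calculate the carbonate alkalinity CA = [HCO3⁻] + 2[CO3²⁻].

[CO2*] = KH · pCO2 = 10^(−1.54) × 4380×10^-6 = 1.263×10^-4 mol/L
α₀ = 1/(1 + K1/[H⁺] + K1K2/[H⁺]²) = 1/(1 + 10^+0.71 + 10^-2.65) = 0.1631
DIC = [CO2*]/α₀ = 1.263×10^-4 / 0.1631 = 0.7745 mmol/L
CA = (α₁ + 2α₂)·DIC = (0.8365 + 2×0.0003652) × 0.7745 = 0.648 mmol/L

CA = 0.648 mmol/L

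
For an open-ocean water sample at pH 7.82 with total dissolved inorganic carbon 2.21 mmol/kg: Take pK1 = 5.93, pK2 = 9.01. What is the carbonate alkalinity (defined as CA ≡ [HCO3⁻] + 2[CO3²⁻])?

CA = 2.32 mmol/kg

CA = [HCO3⁻] + 2[CO3²⁻] = (α₁ + 2α₂)·DIC
At pH 7.82: [H⁺]/K1 = 10^-1.89 = 0.012882, K2/[H⁺] = 10^-1.19 = 0.064565
α₁ = 1/(1 + 0.012882 + 0.064565) = 1/1.0774 = 0.9281; α₂ = α₁·K2/[H⁺] = 0.05992
α₁ + 2α₂ = 1.0480
CA = 1.0480 × 2.21 = 2.32 mmol/kg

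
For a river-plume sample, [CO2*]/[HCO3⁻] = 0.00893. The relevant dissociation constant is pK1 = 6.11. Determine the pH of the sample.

From K1 = [H⁺][HCO3⁻]/[CO2*]:  pH = pK1 − log₁₀([CO2*]/[HCO3⁻])
log₁₀(0.00893) = -2.049
pH = 6.11 − (-2.049) = 8.16

pH = 8.16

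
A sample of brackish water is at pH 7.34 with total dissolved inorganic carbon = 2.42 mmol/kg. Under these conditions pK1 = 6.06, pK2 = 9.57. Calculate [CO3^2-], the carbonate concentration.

[CO3²⁻] = 13.5 μmol/kg

α₂ = 1 / (1 + [H⁺]/K2 + [H⁺]²/(K1K2)) = 1 / (1 + 10^+2.23 + 10^+0.95)
   = 1 / (1 + 169.82 + 8.9125) = 1/179.74 = 0.005564
[CO3²⁻] = α₂ × DIC = 0.005564 × 2.42 = 0.0135 mmol/kg = 13.5 μmol/kg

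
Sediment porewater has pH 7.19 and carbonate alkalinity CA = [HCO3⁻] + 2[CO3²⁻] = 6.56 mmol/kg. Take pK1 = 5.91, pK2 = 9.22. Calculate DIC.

CA = [HCO3⁻] + 2[CO3²⁻] = (α₁ + 2α₂)·DIC
At pH 7.19: [H⁺]/K1 = 10^-1.28 = 0.052481, K2/[H⁺] = 10^-2.03 = 0.0093325
α₁ = 1/(1 + 0.052481 + 0.0093325) = 1/1.0618 = 0.9418; α₂ = α₁·K2/[H⁺] = 0.008789
α₁ + 2α₂ = 0.9594
DIC = CA / (α₁ + 2α₂) = 6.56 / 0.9594 = 6.84 mmol/kg

DIC = 6.84 mmol/kg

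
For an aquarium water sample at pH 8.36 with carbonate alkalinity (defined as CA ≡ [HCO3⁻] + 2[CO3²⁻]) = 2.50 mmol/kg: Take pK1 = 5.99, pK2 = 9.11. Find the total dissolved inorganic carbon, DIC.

CA = [HCO3⁻] + 2[CO3²⁻] = (α₁ + 2α₂)·DIC
At pH 8.36: [H⁺]/K1 = 10^-2.37 = 0.0042658, K2/[H⁺] = 10^-0.75 = 0.17783
α₁ = 1/(1 + 0.0042658 + 0.17783) = 1/1.1821 = 0.8460; α₂ = α₁·K2/[H⁺] = 0.1504
α₁ + 2α₂ = 1.1468
DIC = CA / (α₁ + 2α₂) = 2.50 / 1.1468 = 2.18 mmol/kg

DIC = 2.18 mmol/kg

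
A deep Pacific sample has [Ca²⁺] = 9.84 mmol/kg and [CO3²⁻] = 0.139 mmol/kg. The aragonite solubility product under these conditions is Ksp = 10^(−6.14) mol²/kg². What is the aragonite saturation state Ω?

Ω = 1.89

Ksp = 10^(−6.14) = 7.244×10^-7
Ω = [Ca²⁺][CO3²⁻]/Ksp = (9.84×10^-3)(0.139×10^-3) / 7.244×10^-7 = 1.89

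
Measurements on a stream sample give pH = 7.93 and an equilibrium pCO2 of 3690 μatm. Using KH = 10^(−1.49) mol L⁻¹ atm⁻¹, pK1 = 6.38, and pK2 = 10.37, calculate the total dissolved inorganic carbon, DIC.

[CO2*] = KH · pCO2 = 10^(−1.49) × 3690×10^-6 = 1.194×10^-4 mol/L
α₀ = 1/(1 + K1/[H⁺] + K1K2/[H⁺]²) = 1/(1 + 10^+1.55 + 10^-0.89) = 0.02731
DIC = [CO2*]/α₀ = 1.194×10^-4 / 0.02731 = 4.37 mmol/L

DIC = 4.37 mmol/L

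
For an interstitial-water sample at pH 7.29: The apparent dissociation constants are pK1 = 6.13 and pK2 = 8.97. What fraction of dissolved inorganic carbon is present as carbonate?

α₂ = 0.0192

α₂ = 1 / (1 + [H⁺]/K2 + [H⁺]²/(K1K2)) = 1 / (1 + 10^+1.68 + 10^+0.52)
   = 1 / (1 + 47.863 + 3.3113) = 1/52.174 = 0.01917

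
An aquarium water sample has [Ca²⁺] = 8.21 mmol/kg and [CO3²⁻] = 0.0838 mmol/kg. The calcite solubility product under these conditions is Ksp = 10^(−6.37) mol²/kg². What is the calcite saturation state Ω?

Ω = 1.61

Ksp = 10^(−6.37) = 4.266×10^-7
Ω = [Ca²⁺][CO3²⁻]/Ksp = (8.21×10^-3)(0.0838×10^-3) / 4.266×10^-7 = 1.61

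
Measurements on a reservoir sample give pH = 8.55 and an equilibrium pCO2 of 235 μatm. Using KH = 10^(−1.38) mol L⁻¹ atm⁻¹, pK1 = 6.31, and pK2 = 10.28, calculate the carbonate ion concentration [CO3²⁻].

[CO3²⁻] = 0.0317 mmol/L

[CO2*] = KH · pCO2 = 10^(−1.38) × 235×10^-6 = 9.796×10^-6 mol/L
α₀ = 1/(1 + K1/[H⁺] + K1K2/[H⁺]²) = 1/(1 + 10^+2.24 + 10^+0.51) = 0.005617
DIC = [CO2*]/α₀ = 9.796×10^-6 / 0.005617 = 1.744 mmol/L
[CO3²⁻] = α₂·DIC; α₂ = 0.01818, so [CO3²⁻] = 0.01818 × 1.744 = 0.0317 mmol/L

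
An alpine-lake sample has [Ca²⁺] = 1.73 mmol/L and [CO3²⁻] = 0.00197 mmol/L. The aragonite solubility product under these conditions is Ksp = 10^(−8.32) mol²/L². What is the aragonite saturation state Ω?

Ksp = 10^(−8.32) = 4.786×10^-9
Ω = [Ca²⁺][CO3²⁻]/Ksp = (1.73×10^-3)(0.00197×10^-3) / 4.786×10^-9 = 0.712

Ω = 0.712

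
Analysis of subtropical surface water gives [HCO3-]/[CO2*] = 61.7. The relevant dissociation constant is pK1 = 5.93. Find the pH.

pH = 7.72

From K1 = [H⁺][HCO3-]/[CO2*]:  pH = pK1 + log₁₀([HCO3-]/[CO2*])
log₁₀(61.7) = +1.790
pH = 5.93 + (+1.790) = 7.72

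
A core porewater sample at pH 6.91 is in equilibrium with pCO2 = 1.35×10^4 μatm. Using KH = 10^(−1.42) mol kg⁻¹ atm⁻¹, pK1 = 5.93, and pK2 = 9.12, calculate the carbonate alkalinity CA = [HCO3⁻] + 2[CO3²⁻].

[CO2*] = KH · pCO2 = 10^(−1.42) × 1.35×10^4×10^-6 = 5.133×10^-4 mol/kg
α₀ = 1/(1 + K1/[H⁺] + K1K2/[H⁺]²) = 1/(1 + 10^+0.98 + 10^-1.23) = 0.09426
DIC = [CO2*]/α₀ = 5.133×10^-4 / 0.09426 = 5.445 mmol/kg
CA = (α₁ + 2α₂)·DIC = (0.9002 + 2×0.005551) × 5.445 = 4.96 mmol/kg

CA = 4.96 mmol/kg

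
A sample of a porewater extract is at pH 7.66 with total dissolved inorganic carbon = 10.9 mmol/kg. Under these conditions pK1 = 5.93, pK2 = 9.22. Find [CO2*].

α₀ = 1 / (1 + K1/[H⁺] + K1K2/[H⁺]²) = 1 / (1 + 10^+1.73 + 10^+0.17)
   = 1 / (1 + 53.703 + 1.4791) = 1/56.182 = 0.01780
[CO2*] = α₀ × DIC = 0.01780 × 10.9 = 0.194 mmol/kg

[CO2*] = 0.194 mmol/kg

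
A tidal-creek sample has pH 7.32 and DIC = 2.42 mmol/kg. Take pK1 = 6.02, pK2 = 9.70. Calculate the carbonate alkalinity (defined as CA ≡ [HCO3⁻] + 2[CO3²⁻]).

CA = 2.31 mmol/kg

CA = [HCO3⁻] + 2[CO3²⁻] = (α₁ + 2α₂)·DIC
At pH 7.32: [H⁺]/K1 = 10^-1.30 = 0.050119, K2/[H⁺] = 10^-2.38 = 0.0041687
α₁ = 1/(1 + 0.050119 + 0.0041687) = 1/1.0543 = 0.9485; α₂ = α₁·K2/[H⁺] = 0.003954
α₁ + 2α₂ = 0.9564
CA = 0.9564 × 2.42 = 2.31 mmol/kg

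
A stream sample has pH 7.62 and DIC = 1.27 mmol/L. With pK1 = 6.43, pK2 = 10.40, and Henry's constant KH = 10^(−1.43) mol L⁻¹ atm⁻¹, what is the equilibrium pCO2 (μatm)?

α₀ = 1 / (1 + K1/[H⁺] + K1K2/[H⁺]²) = 1 / (1 + 10^+1.19 + 10^-1.59)
   = 1 / (1 + 15.488 + 0.025704) = 1/16.514 = 0.06056
[CO2*] = α₀ × DIC = 0.06056 × 1.27 = 0.07691 mmol/L
pCO2 = [CO2*]/KH = 7.691×10^-5 / 3.715×10^-2 = 2070 μatm

pCO2 = 2070 μatm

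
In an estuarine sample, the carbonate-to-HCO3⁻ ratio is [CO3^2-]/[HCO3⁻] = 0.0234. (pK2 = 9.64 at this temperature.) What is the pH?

pH = 8.01

From K2 = [H⁺][CO3^2-]/[HCO3⁻]:  pH = pK2 + log₁₀([CO3^2-]/[HCO3⁻])
log₁₀(0.0234) = -1.631
pH = 9.64 + (-1.631) = 8.01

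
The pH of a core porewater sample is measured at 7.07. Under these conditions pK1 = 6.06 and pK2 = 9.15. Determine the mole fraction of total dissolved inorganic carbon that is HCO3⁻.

α₁ = 1 / (1 + [H⁺]/K1 + K2/[H⁺]) = 1 / (1 + 10^-1.01 + 10^-2.08)
   = 1 / (1 + 0.097724 + 0.0083176) = 1/1.1060 = 0.9041

α₁ = 0.904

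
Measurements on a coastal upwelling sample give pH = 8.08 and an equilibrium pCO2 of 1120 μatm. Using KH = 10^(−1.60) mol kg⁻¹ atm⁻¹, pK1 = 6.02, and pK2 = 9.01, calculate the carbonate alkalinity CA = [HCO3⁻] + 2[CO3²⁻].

[CO2*] = KH · pCO2 = 10^(−1.60) × 1120×10^-6 = 2.813×10^-5 mol/kg
α₀ = 1/(1 + K1/[H⁺] + K1K2/[H⁺]²) = 1/(1 + 10^+2.06 + 10^+1.13) = 0.007734
DIC = [CO2*]/α₀ = 2.813×10^-5 / 0.007734 = 3.638 mmol/kg
CA = (α₁ + 2α₂)·DIC = (0.8879 + 2×0.1043) × 3.638 = 3.99 mmol/kg

CA = 3.99 mmol/kg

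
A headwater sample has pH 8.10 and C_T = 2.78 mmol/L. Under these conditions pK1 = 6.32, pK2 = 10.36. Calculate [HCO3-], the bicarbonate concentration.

α₁ = 1 / (1 + [H⁺]/K1 + K2/[H⁺]) = 1 / (1 + 10^-1.78 + 10^-2.26)
   = 1 / (1 + 0.016596 + 0.0054954) = 1/1.0221 = 0.9784
[HCO3⁻] = α₁ × DIC = 0.9784 × 2.78 = 2.72 mmol/L

[HCO3⁻] = 2.72 mmol/L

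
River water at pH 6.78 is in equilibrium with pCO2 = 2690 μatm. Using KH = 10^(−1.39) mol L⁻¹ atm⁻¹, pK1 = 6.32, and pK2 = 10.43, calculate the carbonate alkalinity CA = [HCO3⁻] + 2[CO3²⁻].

CA = 0.316 mmol/L

[CO2*] = KH · pCO2 = 10^(−1.39) × 2690×10^-6 = 1.096×10^-4 mol/L
α₀ = 1/(1 + K1/[H⁺] + K1K2/[H⁺]²) = 1/(1 + 10^+0.46 + 10^-3.19) = 0.2574
DIC = [CO2*]/α₀ = 1.096×10^-4 / 0.2574 = 0.4257 mmol/L
CA = (α₁ + 2α₂)·DIC = (0.7424 + 2×0.0001662) × 0.4257 = 0.316 mmol/L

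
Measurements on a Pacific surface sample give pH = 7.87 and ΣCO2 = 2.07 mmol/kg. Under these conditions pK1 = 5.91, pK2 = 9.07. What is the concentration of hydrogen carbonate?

[HCO3⁻] = 1.93 mmol/kg

α₁ = 1 / (1 + [H⁺]/K1 + K2/[H⁺]) = 1 / (1 + 10^-1.96 + 10^-1.20)
   = 1 / (1 + 0.010965 + 0.063096) = 1/1.0741 = 0.9310
[HCO3⁻] = α₁ × DIC = 0.9310 × 2.07 = 1.93 mmol/kg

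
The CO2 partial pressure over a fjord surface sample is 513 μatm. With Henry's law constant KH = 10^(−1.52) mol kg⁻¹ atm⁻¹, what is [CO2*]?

[CO2*] = 15.5 μmol/kg

KH = 10^(−1.52) = 3.020×10^-2 mol kg⁻¹ atm⁻¹
[CO2*] = KH · pCO2 = 3.020×10^-2 × 513×10^-6 atm = 1.55×10^-5 mol/kg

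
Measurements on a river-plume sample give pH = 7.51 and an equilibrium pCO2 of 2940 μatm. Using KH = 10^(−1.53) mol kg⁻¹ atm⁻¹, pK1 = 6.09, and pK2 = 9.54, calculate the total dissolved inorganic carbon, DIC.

DIC = 2.39 mmol/kg

[CO2*] = KH · pCO2 = 10^(−1.53) × 2940×10^-6 = 8.677×10^-5 mol/kg
α₀ = 1/(1 + K1/[H⁺] + K1K2/[H⁺]²) = 1/(1 + 10^+1.42 + 10^-0.61) = 0.03630
DIC = [CO2*]/α₀ = 8.677×10^-5 / 0.03630 = 2.39 mmol/kg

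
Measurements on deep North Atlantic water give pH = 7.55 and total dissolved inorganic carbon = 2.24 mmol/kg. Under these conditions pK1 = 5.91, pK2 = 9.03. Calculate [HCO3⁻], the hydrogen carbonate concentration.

[HCO3⁻] = 2.12 mmol/kg

α₁ = 1 / (1 + [H⁺]/K1 + K2/[H⁺]) = 1 / (1 + 10^-1.64 + 10^-1.48)
   = 1 / (1 + 0.022909 + 0.033113) = 1/1.0560 = 0.9470
[HCO3⁻] = α₁ × DIC = 0.9470 × 2.24 = 2.12 mmol/kg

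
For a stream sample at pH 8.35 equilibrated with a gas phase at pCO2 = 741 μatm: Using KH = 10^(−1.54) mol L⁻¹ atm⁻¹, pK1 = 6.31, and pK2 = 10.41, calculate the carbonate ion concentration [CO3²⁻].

[CO3²⁻] = 0.0204 mmol/L

[CO2*] = KH · pCO2 = 10^(−1.54) × 741×10^-6 = 2.137×10^-5 mol/L
α₀ = 1/(1 + K1/[H⁺] + K1K2/[H⁺]²) = 1/(1 + 10^+2.04 + 10^-0.02) = 0.008960
DIC = [CO2*]/α₀ = 2.137×10^-5 / 0.008960 = 2.385 mmol/L
[CO3²⁻] = α₂·DIC; α₂ = 0.008557, so [CO3²⁻] = 0.008557 × 2.385 = 0.0204 mmol/L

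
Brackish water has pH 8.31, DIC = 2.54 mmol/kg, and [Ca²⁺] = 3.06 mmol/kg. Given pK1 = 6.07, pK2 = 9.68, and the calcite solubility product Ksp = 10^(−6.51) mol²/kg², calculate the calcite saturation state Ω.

Ω = 1.02

α₂ = 1 / (1 + [H⁺]/K2 + [H⁺]²/(K1K2)) = 1 / (1 + 10^+1.37 + 10^-0.87)
   = 1 / (1 + 23.442 + 0.13490) = 1/24.577 = 0.04069
[CO3²⁻] = α₂ × DIC = 0.04069 × 2.54 = 0.1033 mmol/kg
Ksp = 10^(−6.51) = 3.090×10^-7
Ω = [Ca²⁺][CO3²⁻]/Ksp = (3.06×10^-3)(1.033×10^-4) / 3.090×10^-7 = 1.02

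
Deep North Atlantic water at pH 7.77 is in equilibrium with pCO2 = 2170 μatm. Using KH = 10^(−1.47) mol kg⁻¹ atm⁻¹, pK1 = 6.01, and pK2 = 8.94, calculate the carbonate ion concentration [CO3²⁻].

[CO2*] = KH · pCO2 = 10^(−1.47) × 2170×10^-6 = 7.353×10^-5 mol/kg
α₀ = 1/(1 + K1/[H⁺] + K1K2/[H⁺]²) = 1/(1 + 10^+1.76 + 10^+0.59) = 0.01602
DIC = [CO2*]/α₀ = 7.353×10^-5 / 0.01602 = 4.591 mmol/kg
[CO3²⁻] = α₂·DIC; α₂ = 0.06231, so [CO3²⁻] = 0.06231 × 4.591 = 0.286 mmol/kg

[CO3²⁻] = 0.286 mmol/kg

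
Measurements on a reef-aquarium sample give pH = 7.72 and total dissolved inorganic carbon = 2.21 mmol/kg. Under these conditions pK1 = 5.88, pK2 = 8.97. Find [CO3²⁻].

α₂ = 1 / (1 + [H⁺]/K2 + [H⁺]²/(K1K2)) = 1 / (1 + 10^+1.25 + 10^-0.59)
   = 1 / (1 + 17.783 + 0.25704) = 1/19.040 = 0.05252
[CO3²⁻] = α₂ × DIC = 0.05252 × 2.21 = 0.116 mmol/kg

[CO3²⁻] = 0.116 mmol/kg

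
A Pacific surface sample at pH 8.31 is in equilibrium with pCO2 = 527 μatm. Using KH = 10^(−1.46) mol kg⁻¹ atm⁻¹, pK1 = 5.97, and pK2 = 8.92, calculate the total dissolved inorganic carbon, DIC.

[CO2*] = KH · pCO2 = 10^(−1.46) × 527×10^-6 = 1.827×10^-5 mol/kg
α₀ = 1/(1 + K1/[H⁺] + K1K2/[H⁺]²) = 1/(1 + 10^+2.34 + 10^+1.73) = 0.003657
DIC = [CO2*]/α₀ = 1.827×10^-5 / 0.003657 = 5.00 mmol/kg

DIC = 5.00 mmol/kg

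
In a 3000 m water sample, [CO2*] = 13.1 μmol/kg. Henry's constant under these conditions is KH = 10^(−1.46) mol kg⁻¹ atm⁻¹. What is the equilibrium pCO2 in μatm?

KH = 10^(−1.46) = 3.467×10^-2 mol kg⁻¹ atm⁻¹
pCO2 = [CO2*]/KH = 13.1×10^-6 / 3.467×10^-2 = 3.78×10^-4 atm = 378 μatm

pCO2 = 378 μatm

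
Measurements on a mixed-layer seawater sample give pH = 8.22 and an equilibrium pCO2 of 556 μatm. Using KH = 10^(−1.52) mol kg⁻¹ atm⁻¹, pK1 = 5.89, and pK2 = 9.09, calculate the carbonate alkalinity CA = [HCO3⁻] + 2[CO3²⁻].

[CO2*] = KH · pCO2 = 10^(−1.52) × 556×10^-6 = 1.679×10^-5 mol/kg
α₀ = 1/(1 + K1/[H⁺] + K1K2/[H⁺]²) = 1/(1 + 10^+2.33 + 10^+1.46) = 0.004104
DIC = [CO2*]/α₀ = 1.679×10^-5 / 0.004104 = 4.091 mmol/kg
CA = (α₁ + 2α₂)·DIC = (0.8775 + 2×0.1184) × 4.091 = 4.56 mmol/kg

CA = 4.56 mmol/kg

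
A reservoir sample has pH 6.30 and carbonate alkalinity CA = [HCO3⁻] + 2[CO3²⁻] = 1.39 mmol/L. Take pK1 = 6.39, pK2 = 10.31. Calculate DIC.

DIC = 3.10 mmol/L

CA = [HCO3⁻] + 2[CO3²⁻] = (α₁ + 2α₂)·DIC
At pH 6.30: [H⁺]/K1 = 10^0.09 = 1.2303, K2/[H⁺] = 10^-4.01 = 9.7724×10^-5
α₁ = 1/(1 + 1.2303 + 9.7724×10^-5) = 1/2.2304 = 0.4484; α₂ = α₁·K2/[H⁺] = 4.382×10^-5
α₁ + 2α₂ = 0.4484
DIC = CA / (α₁ + 2α₂) = 1.39 / 0.4484 = 3.10 mmol/L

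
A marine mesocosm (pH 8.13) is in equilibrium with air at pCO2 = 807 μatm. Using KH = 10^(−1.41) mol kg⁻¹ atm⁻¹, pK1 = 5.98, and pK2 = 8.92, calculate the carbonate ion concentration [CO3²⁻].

[CO2*] = KH · pCO2 = 10^(−1.41) × 807×10^-6 = 3.140×10^-5 mol/kg
α₀ = 1/(1 + K1/[H⁺] + K1K2/[H⁺]²) = 1/(1 + 10^+2.15 + 10^+1.36) = 0.006055
DIC = [CO2*]/α₀ = 3.140×10^-5 / 0.006055 = 5.185 mmol/kg
[CO3²⁻] = α₂·DIC; α₂ = 0.1387, so [CO3²⁻] = 0.1387 × 5.185 = 0.719 mmol/kg

[CO3²⁻] = 0.719 mmol/kg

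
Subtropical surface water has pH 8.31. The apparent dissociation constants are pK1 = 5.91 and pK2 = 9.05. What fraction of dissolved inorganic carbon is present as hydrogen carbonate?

α₁ = 1 / (1 + [H⁺]/K1 + K2/[H⁺]) = 1 / (1 + 10^-2.40 + 10^-0.74)
   = 1 / (1 + 0.0039811 + 0.18197) = 1/1.1860 = 0.8432

α₁ = 0.843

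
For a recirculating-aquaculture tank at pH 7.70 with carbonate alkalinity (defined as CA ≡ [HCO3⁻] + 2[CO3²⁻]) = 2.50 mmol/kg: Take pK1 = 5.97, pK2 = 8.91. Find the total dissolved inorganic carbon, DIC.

CA = [HCO3⁻] + 2[CO3²⁻] = (α₁ + 2α₂)·DIC
At pH 7.70: [H⁺]/K1 = 10^-1.73 = 0.018621, K2/[H⁺] = 10^-1.21 = 0.061660
α₁ = 1/(1 + 0.018621 + 0.061660) = 1/1.0803 = 0.9257; α₂ = α₁·K2/[H⁺] = 0.05708
α₁ + 2α₂ = 1.0398
DIC = CA / (α₁ + 2α₂) = 2.50 / 1.0398 = 2.40 mmol/kg

DIC = 2.40 mmol/kg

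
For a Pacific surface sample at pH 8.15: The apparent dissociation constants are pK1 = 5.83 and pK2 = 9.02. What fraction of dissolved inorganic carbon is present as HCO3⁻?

α₁ = 1 / (1 + [H⁺]/K1 + K2/[H⁺]) = 1 / (1 + 10^-2.32 + 10^-0.87)
   = 1 / (1 + 0.0047863 + 0.13490) = 1/1.1397 = 0.8774

α₁ = 0.877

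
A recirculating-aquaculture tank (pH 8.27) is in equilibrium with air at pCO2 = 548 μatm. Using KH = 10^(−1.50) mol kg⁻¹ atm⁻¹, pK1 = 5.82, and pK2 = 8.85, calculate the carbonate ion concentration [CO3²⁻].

[CO2*] = KH · pCO2 = 10^(−1.50) × 548×10^-6 = 1.733×10^-5 mol/kg
α₀ = 1/(1 + K1/[H⁺] + K1K2/[H⁺]²) = 1/(1 + 10^+2.45 + 10^+1.87) = 0.002801
DIC = [CO2*]/α₀ = 1.733×10^-5 / 0.002801 = 6.186 mmol/kg
[CO3²⁻] = α₂·DIC; α₂ = 0.2077, so [CO3²⁻] = 0.2077 × 6.186 = 1.28 mmol/kg

[CO3²⁻] = 1.28 mmol/kg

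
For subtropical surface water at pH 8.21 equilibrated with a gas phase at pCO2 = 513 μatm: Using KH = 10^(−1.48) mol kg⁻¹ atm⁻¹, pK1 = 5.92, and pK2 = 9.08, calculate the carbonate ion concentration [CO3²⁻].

[CO3²⁻] = 0.447 mmol/kg

[CO2*] = KH · pCO2 = 10^(−1.48) × 513×10^-6 = 1.699×10^-5 mol/kg
α₀ = 1/(1 + K1/[H⁺] + K1K2/[H⁺]²) = 1/(1 + 10^+2.29 + 10^+1.42) = 0.004499
DIC = [CO2*]/α₀ = 1.699×10^-5 / 0.004499 = 3.776 mmol/kg
[CO3²⁻] = α₂·DIC; α₂ = 0.1183, so [CO3²⁻] = 0.1183 × 3.776 = 0.447 mmol/kg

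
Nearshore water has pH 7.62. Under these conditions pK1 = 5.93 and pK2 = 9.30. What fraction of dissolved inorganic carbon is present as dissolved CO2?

α₀ = 1 / (1 + K1/[H⁺] + K1K2/[H⁺]²) = 1 / (1 + 10^+1.69 + 10^+0.01)
   = 1 / (1 + 48.978 + 1.0233) = 1/51.001 = 0.01961

α₀ = 0.0196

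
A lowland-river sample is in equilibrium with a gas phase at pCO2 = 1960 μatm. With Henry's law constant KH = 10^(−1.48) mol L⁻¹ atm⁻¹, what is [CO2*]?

KH = 10^(−1.48) = 3.311×10^-2 mol L⁻¹ atm⁻¹
[CO2*] = KH · pCO2 = 3.311×10^-2 × 1960×10^-6 atm = 6.49×10^-5 mol/L

[CO2*] = 64.9 μmol/L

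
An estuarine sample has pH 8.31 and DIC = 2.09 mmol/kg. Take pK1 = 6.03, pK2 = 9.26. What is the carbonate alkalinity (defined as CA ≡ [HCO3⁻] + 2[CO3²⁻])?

CA = 2.29 mmol/kg

CA = [HCO3⁻] + 2[CO3²⁻] = (α₁ + 2α₂)·DIC
At pH 8.31: [H⁺]/K1 = 10^-2.28 = 0.0052481, K2/[H⁺] = 10^-0.95 = 0.11220
α₁ = 1/(1 + 0.0052481 + 0.11220) = 1/1.1174 = 0.8949; α₂ = α₁·K2/[H⁺] = 0.1004
α₁ + 2α₂ = 1.0957
CA = 1.0957 × 2.09 = 2.29 mmol/kg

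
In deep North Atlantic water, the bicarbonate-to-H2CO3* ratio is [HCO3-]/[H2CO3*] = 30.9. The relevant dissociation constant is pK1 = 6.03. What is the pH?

pH = 7.52

From K1 = [H⁺][HCO3-]/[H2CO3*]:  pH = pK1 + log₁₀([HCO3-]/[H2CO3*])
log₁₀(30.9) = +1.490
pH = 6.03 + (+1.490) = 7.52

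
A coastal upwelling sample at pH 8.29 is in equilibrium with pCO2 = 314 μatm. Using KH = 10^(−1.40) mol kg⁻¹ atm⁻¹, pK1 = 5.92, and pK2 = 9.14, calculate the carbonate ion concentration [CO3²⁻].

[CO3²⁻] = 0.414 mmol/kg

[CO2*] = KH · pCO2 = 10^(−1.40) × 314×10^-6 = 1.250×10^-5 mol/kg
α₀ = 1/(1 + K1/[H⁺] + K1K2/[H⁺]²) = 1/(1 + 10^+2.37 + 10^+1.52) = 0.003724
DIC = [CO2*]/α₀ = 1.250×10^-5 / 0.003724 = 3.357 mmol/kg
[CO3²⁻] = α₂·DIC; α₂ = 0.1233, so [CO3²⁻] = 0.1233 × 3.357 = 0.414 mmol/kg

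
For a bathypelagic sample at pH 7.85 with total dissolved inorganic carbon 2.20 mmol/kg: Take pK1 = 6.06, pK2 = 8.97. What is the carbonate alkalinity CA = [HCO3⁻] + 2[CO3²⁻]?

CA = 2.32 mmol/kg

CA = [HCO3⁻] + 2[CO3²⁻] = (α₁ + 2α₂)·DIC
At pH 7.85: [H⁺]/K1 = 10^-1.79 = 0.016218, K2/[H⁺] = 10^-1.12 = 0.075858
α₁ = 1/(1 + 0.016218 + 0.075858) = 1/1.0921 = 0.9157; α₂ = α₁·K2/[H⁺] = 0.06946
α₁ + 2α₂ = 1.0546
CA = 1.0546 × 2.20 = 2.32 mmol/kg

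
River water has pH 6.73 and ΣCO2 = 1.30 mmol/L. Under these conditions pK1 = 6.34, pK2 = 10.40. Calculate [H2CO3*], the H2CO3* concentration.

α₀ = 1 / (1 + K1/[H⁺] + K1K2/[H⁺]²) = 1 / (1 + 10^+0.39 + 10^-3.28)
   = 1 / (1 + 2.4547 + 0.00052481) = 1/3.4552 = 0.2894
[CO2*] = α₀ × DIC = 0.2894 × 1.30 = 0.376 mmol/L

[CO2*] = 0.376 mmol/L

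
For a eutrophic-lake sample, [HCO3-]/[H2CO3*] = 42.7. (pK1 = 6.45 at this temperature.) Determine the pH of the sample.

From K1 = [H⁺][HCO3-]/[H2CO3*]:  pH = pK1 + log₁₀([HCO3-]/[H2CO3*])
log₁₀(42.7) = +1.630
pH = 6.45 + (+1.630) = 8.08

pH = 8.08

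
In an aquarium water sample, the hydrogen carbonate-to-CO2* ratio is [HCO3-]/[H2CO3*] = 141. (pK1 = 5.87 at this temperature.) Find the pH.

pH = 8.02

From K1 = [H⁺][HCO3-]/[H2CO3*]:  pH = pK1 + log₁₀([HCO3-]/[H2CO3*])
log₁₀(141) = +2.149
pH = 5.87 + (+2.149) = 8.02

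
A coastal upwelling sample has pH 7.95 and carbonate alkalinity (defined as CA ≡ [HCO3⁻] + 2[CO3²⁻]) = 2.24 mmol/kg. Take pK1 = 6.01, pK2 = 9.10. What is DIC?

CA = [HCO3⁻] + 2[CO3²⁻] = (α₁ + 2α₂)·DIC
At pH 7.95: [H⁺]/K1 = 10^-1.94 = 0.011482, K2/[H⁺] = 10^-1.15 = 0.070795
α₁ = 1/(1 + 0.011482 + 0.070795) = 1/1.0823 = 0.9240; α₂ = α₁·K2/[H⁺] = 0.06541
α₁ + 2α₂ = 1.0548
DIC = CA / (α₁ + 2α₂) = 2.24 / 1.0548 = 2.12 mmol/kg

DIC = 2.12 mmol/kg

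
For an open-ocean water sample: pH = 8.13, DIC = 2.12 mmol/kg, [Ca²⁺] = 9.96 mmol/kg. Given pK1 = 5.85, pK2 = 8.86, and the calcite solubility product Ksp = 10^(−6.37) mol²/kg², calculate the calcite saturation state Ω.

α₂ = 1 / (1 + [H⁺]/K2 + [H⁺]²/(K1K2)) = 1 / (1 + 10^+0.73 + 10^-1.55)
   = 1 / (1 + 5.3703 + 0.028184) = 1/6.3985 = 0.1563
[CO3²⁻] = α₂ × DIC = 0.1563 × 2.12 = 0.3313 mmol/kg
Ksp = 10^(−6.37) = 4.266×10^-7
Ω = [Ca²⁺][CO3²⁻]/Ksp = (9.96×10^-3)(3.313×10^-4) / 4.266×10^-7 = 7.74

Ω = 7.74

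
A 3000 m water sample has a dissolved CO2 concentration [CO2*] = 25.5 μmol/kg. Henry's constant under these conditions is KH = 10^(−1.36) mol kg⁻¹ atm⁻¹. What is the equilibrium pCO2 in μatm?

KH = 10^(−1.36) = 4.365×10^-2 mol kg⁻¹ atm⁻¹
pCO2 = [CO2*]/KH = 25.5×10^-6 / 4.365×10^-2 = 5.84×10^-4 atm = 584 μatm

pCO2 = 584 μatm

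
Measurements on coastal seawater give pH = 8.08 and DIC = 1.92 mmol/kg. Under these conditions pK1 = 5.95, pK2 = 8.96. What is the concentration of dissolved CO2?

α₀ = 1 / (1 + K1/[H⁺] + K1K2/[H⁺]²) = 1 / (1 + 10^+2.13 + 10^+1.25)
   = 1 / (1 + 134.90 + 17.783) = 1/153.68 = 0.006507
[CO2*] = α₀ × DIC = 0.006507 × 1.92 = 0.0125 mmol/kg = 12.5 μmol/kg

[CO2*] = 12.5 μmol/kg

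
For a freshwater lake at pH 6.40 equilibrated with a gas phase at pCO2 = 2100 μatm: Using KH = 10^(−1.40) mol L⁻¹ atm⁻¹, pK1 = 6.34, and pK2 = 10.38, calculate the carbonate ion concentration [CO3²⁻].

[CO2*] = KH · pCO2 = 10^(−1.40) × 2100×10^-6 = 8.360×10^-5 mol/L
α₀ = 1/(1 + K1/[H⁺] + K1K2/[H⁺]²) = 1/(1 + 10^+0.06 + 10^-3.92) = 0.4655
DIC = [CO2*]/α₀ = 8.360×10^-5 / 0.4655 = 0.1796 mmol/L
[CO3²⁻] = α₂·DIC; α₂ = 5.596×10^-5, so [CO3²⁻] = 5.596×10^-5 × 0.1796 = 1.01×10^-5 mmol/L = 0.0101 μmol/L

[CO3²⁻] = 0.0101 μmol/L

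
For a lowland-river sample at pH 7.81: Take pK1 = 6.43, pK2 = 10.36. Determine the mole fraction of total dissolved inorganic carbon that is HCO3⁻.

α₁ = 0.957

α₁ = 1 / (1 + [H⁺]/K1 + K2/[H⁺]) = 1 / (1 + 10^-1.38 + 10^-2.55)
   = 1 / (1 + 0.041687 + 0.0028184) = 1/1.0445 = 0.9574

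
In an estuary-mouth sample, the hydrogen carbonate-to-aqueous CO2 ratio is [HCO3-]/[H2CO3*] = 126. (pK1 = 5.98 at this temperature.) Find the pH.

pH = 8.08

From K1 = [H⁺][HCO3-]/[H2CO3*]:  pH = pK1 + log₁₀([HCO3-]/[H2CO3*])
log₁₀(126) = +2.100
pH = 5.98 + (+2.100) = 8.08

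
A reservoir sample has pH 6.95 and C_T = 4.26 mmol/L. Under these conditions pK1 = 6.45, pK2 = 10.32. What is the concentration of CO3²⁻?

[CO3²⁻] = 1.38 μmol/L

α₂ = 1 / (1 + [H⁺]/K2 + [H⁺]²/(K1K2)) = 1 / (1 + 10^+3.37 + 10^+2.87)
   = 1 / (1 + 2344.2 + 741.31) = 1/3086.5 = 0.0003240
[CO3²⁻] = α₂ × DIC = 0.0003240 × 4.26 = 0.00138 mmol/L = 1.38 μmol/L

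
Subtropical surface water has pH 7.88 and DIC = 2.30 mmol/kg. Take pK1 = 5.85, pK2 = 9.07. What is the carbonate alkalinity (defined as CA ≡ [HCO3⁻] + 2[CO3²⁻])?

CA = [HCO3⁻] + 2[CO3²⁻] = (α₁ + 2α₂)·DIC
At pH 7.88: [H⁺]/K1 = 10^-2.03 = 0.0093325, K2/[H⁺] = 10^-1.19 = 0.064565
α₁ = 1/(1 + 0.0093325 + 0.064565) = 1/1.0739 = 0.9312; α₂ = α₁·K2/[H⁺] = 0.06012
α₁ + 2α₂ = 1.0514
CA = 1.0514 × 2.30 = 2.42 mmol/kg

CA = 2.42 mmol/kg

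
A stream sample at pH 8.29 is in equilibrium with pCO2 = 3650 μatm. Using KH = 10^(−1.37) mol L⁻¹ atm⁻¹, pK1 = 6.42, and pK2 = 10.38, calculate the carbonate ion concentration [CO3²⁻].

[CO3²⁻] = 0.0938 mmol/L

[CO2*] = KH · pCO2 = 10^(−1.37) × 3650×10^-6 = 1.557×10^-4 mol/L
α₀ = 1/(1 + K1/[H⁺] + K1K2/[H⁺]²) = 1/(1 + 10^+1.87 + 10^-0.22) = 0.01320
DIC = [CO2*]/α₀ = 1.557×10^-4 / 0.01320 = 11.79 mmol/L
[CO3²⁻] = α₂·DIC; α₂ = 0.007956, so [CO3²⁻] = 0.007956 × 11.79 = 0.0938 mmol/L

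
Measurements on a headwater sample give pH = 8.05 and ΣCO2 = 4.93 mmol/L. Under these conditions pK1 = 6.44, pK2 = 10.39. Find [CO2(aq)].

[CO2*] = 0.118 mmol/L

α₀ = 1 / (1 + K1/[H⁺] + K1K2/[H⁺]²) = 1 / (1 + 10^+1.61 + 10^-0.73)
   = 1 / (1 + 40.738 + 0.18621) = 1/41.924 = 0.02385
[CO2*] = α₀ × DIC = 0.02385 × 4.93 = 0.118 mmol/L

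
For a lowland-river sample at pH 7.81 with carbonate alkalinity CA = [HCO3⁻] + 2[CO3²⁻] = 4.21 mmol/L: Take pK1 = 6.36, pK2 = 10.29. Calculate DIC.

DIC = 4.34 mmol/L

CA = [HCO3⁻] + 2[CO3²⁻] = (α₁ + 2α₂)·DIC
At pH 7.81: [H⁺]/K1 = 10^-1.45 = 0.035481, K2/[H⁺] = 10^-2.48 = 0.0033113
α₁ = 1/(1 + 0.035481 + 0.0033113) = 1/1.0388 = 0.9627; α₂ = α₁·K2/[H⁺] = 0.003188
α₁ + 2α₂ = 0.9690
DIC = CA / (α₁ + 2α₂) = 4.21 / 0.9690 = 4.34 mmol/L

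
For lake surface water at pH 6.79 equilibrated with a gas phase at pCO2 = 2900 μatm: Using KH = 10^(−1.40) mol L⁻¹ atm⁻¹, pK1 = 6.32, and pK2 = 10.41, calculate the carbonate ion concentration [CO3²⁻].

[CO3²⁻] = 0.0817 μmol/L

[CO2*] = KH · pCO2 = 10^(−1.40) × 2900×10^-6 = 1.155×10^-4 mol/L
α₀ = 1/(1 + K1/[H⁺] + K1K2/[H⁺]²) = 1/(1 + 10^+0.47 + 10^-3.15) = 0.2530
DIC = [CO2*]/α₀ = 1.155×10^-4 / 0.2530 = 0.4563 mmol/L
[CO3²⁻] = α₂·DIC; α₂ = 0.0001791, so [CO3²⁻] = 0.0001791 × 0.4563 = 8.17×10^-5 mmol/L = 0.0817 μmol/L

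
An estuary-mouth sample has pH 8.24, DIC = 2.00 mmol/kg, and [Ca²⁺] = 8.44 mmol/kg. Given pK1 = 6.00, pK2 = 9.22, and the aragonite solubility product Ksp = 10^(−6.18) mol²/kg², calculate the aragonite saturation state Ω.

α₂ = 1 / (1 + [H⁺]/K2 + [H⁺]²/(K1K2)) = 1 / (1 + 10^+0.98 + 10^-1.26)
   = 1 / (1 + 9.5499 + 0.054954) = 1/10.605 = 0.09430
[CO3²⁻] = α₂ × DIC = 0.09430 × 2.00 = 0.1886 mmol/kg
Ksp = 10^(−6.18) = 6.607×10^-7
Ω = [Ca²⁺][CO3²⁻]/Ksp = (8.44×10^-3)(1.886×10^-4) / 6.607×10^-7 = 2.41

Ω = 2.41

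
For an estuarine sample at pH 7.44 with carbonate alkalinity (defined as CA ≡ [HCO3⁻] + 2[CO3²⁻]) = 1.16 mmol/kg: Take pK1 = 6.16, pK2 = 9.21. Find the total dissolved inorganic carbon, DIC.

CA = [HCO3⁻] + 2[CO3²⁻] = (α₁ + 2α₂)·DIC
At pH 7.44: [H⁺]/K1 = 10^-1.28 = 0.052481, K2/[H⁺] = 10^-1.77 = 0.016982
α₁ = 1/(1 + 0.052481 + 0.016982) = 1/1.0695 = 0.9350; α₂ = α₁·K2/[H⁺] = 0.01588
α₁ + 2α₂ = 0.9668
DIC = CA / (α₁ + 2α₂) = 1.16 / 0.9668 = 1.20 mmol/kg

DIC = 1.20 mmol/kg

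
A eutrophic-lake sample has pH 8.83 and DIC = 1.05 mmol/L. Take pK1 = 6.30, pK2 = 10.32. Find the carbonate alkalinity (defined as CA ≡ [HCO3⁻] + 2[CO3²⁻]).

CA = [HCO3⁻] + 2[CO3²⁻] = (α₁ + 2α₂)·DIC
At pH 8.83: [H⁺]/K1 = 10^-2.53 = 0.0029512, K2/[H⁺] = 10^-1.49 = 0.032359
α₁ = 1/(1 + 0.0029512 + 0.032359) = 1/1.0353 = 0.9659; α₂ = α₁·K2/[H⁺] = 0.03126
α₁ + 2α₂ = 1.0284
CA = 1.0284 × 1.05 = 1.08 mmol/L

CA = 1.08 mmol/L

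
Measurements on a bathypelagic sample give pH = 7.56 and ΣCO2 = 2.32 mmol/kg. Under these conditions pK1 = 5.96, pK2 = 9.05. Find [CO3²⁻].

[CO3²⁻] = 0.0710 mmol/kg

α₂ = 1 / (1 + [H⁺]/K2 + [H⁺]²/(K1K2)) = 1 / (1 + 10^+1.49 + 10^-0.11)
   = 1 / (1 + 30.903 + 0.77625) = 1/32.679 = 0.03060
[CO3²⁻] = α₂ × DIC = 0.03060 × 2.32 = 0.0710 mmol/kg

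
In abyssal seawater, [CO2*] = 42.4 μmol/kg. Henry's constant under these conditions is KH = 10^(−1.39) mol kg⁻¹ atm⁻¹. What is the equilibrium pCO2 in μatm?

KH = 10^(−1.39) = 4.074×10^-2 mol kg⁻¹ atm⁻¹
pCO2 = [CO2*]/KH = 42.4×10^-6 / 4.074×10^-2 = 1.04×10^-3 atm = 1040 μatm

pCO2 = 1040 μatm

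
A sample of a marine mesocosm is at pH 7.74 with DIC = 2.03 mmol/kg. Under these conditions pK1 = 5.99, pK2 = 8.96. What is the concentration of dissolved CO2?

[CO2*] = 0.0335 mmol/kg

α₀ = 1 / (1 + K1/[H⁺] + K1K2/[H⁺]²) = 1 / (1 + 10^+1.75 + 10^+0.53)
   = 1 / (1 + 56.234 + 3.3884) = 1/60.623 = 0.01650
[CO2*] = α₀ × DIC = 0.01650 × 2.03 = 0.0335 mmol/kg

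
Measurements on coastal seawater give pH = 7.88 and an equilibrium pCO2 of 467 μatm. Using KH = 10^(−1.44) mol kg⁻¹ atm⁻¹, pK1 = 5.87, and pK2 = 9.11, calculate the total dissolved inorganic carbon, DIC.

[CO2*] = KH · pCO2 = 10^(−1.44) × 467×10^-6 = 1.696×10^-5 mol/kg
α₀ = 1/(1 + K1/[H⁺] + K1K2/[H⁺]²) = 1/(1 + 10^+2.01 + 10^+0.78) = 0.009145
DIC = [CO2*]/α₀ = 1.696×10^-5 / 0.009145 = 1.85 mmol/kg

DIC = 1.85 mmol/kg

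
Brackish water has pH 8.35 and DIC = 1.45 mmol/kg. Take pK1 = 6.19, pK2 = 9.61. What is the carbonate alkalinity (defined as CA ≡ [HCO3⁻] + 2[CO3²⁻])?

CA = [HCO3⁻] + 2[CO3²⁻] = (α₁ + 2α₂)·DIC
At pH 8.35: [H⁺]/K1 = 10^-2.16 = 0.0069183, K2/[H⁺] = 10^-1.26 = 0.054954
α₁ = 1/(1 + 0.0069183 + 0.054954) = 1/1.0619 = 0.9417; α₂ = α₁·K2/[H⁺] = 0.05175
α₁ + 2α₂ = 1.0452
CA = 1.0452 × 1.45 = 1.52 mmol/kg

CA = 1.52 mmol/kg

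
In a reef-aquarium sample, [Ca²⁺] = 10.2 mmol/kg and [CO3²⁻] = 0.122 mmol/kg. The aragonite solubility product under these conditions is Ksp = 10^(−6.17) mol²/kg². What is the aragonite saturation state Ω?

Ω = 1.84

Ksp = 10^(−6.17) = 6.761×10^-7
Ω = [Ca²⁺][CO3²⁻]/Ksp = (10.2×10^-3)(0.122×10^-3) / 6.761×10^-7 = 1.84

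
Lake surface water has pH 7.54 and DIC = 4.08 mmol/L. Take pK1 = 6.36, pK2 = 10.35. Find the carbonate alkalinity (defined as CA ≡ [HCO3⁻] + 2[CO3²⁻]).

CA = [HCO3⁻] + 2[CO3²⁻] = (α₁ + 2α₂)·DIC
At pH 7.54: [H⁺]/K1 = 10^-1.18 = 0.066069, K2/[H⁺] = 10^-2.81 = 0.0015488
α₁ = 1/(1 + 0.066069 + 0.0015488) = 1/1.0676 = 0.9367; α₂ = α₁·K2/[H⁺] = 0.001451
α₁ + 2α₂ = 0.9396
CA = 0.9396 × 4.08 = 3.83 mmol/L

CA = 3.83 mmol/L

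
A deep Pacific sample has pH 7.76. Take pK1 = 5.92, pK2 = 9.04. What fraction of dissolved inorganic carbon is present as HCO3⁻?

α₁ = 1 / (1 + [H⁺]/K1 + K2/[H⁺]) = 1 / (1 + 10^-1.84 + 10^-1.28)
   = 1 / (1 + 0.014454 + 0.052481) = 1/1.0669 = 0.9373

α₁ = 0.937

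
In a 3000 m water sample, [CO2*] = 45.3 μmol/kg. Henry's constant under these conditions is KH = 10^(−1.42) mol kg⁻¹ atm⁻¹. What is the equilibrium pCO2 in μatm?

pCO2 = 1190 μatm

KH = 10^(−1.42) = 3.802×10^-2 mol kg⁻¹ atm⁻¹
pCO2 = [CO2*]/KH = 45.3×10^-6 / 3.802×10^-2 = 1.19×10^-3 atm = 1190 μatm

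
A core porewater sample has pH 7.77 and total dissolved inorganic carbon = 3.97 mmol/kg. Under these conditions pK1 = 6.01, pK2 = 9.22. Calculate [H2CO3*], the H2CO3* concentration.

[CO2*] = 0.0655 mmol/kg

α₀ = 1 / (1 + K1/[H⁺] + K1K2/[H⁺]²) = 1 / (1 + 10^+1.76 + 10^+0.31)
   = 1 / (1 + 57.544 + 2.0417) = 1/60.586 = 0.01651
[CO2*] = α₀ × DIC = 0.01651 × 3.97 = 0.0655 mmol/kg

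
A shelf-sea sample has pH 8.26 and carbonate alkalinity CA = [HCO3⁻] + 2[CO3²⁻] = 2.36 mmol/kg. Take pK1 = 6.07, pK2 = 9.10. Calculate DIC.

CA = [HCO3⁻] + 2[CO3²⁻] = (α₁ + 2α₂)·DIC
At pH 8.26: [H⁺]/K1 = 10^-2.19 = 0.0064565, K2/[H⁺] = 10^-0.84 = 0.14454
α₁ = 1/(1 + 0.0064565 + 0.14454) = 1/1.1510 = 0.8688; α₂ = α₁·K2/[H⁺] = 0.1256
α₁ + 2α₂ = 1.1200
DIC = CA / (α₁ + 2α₂) = 2.36 / 1.1200 = 2.11 mmol/kg

DIC = 2.11 mmol/kg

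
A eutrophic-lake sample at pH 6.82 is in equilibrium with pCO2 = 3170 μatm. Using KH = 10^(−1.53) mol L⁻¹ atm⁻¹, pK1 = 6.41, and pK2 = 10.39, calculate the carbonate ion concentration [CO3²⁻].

[CO3²⁻] = 0.0647 μmol/L

[CO2*] = KH · pCO2 = 10^(−1.53) × 3170×10^-6 = 9.355×10^-5 mol/L
α₀ = 1/(1 + K1/[H⁺] + K1K2/[H⁺]²) = 1/(1 + 10^+0.41 + 10^-3.16) = 0.2800
DIC = [CO2*]/α₀ = 9.355×10^-5 / 0.2800 = 0.3341 mmol/L
[CO3²⁻] = α₂·DIC; α₂ = 0.0001937, so [CO3²⁻] = 0.0001937 × 0.3341 = 6.47×10^-5 mmol/L = 0.0647 μmol/L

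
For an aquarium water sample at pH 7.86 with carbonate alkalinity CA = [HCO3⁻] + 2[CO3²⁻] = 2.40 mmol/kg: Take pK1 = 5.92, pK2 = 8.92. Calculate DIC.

CA = [HCO3⁻] + 2[CO3²⁻] = (α₁ + 2α₂)·DIC
At pH 7.86: [H⁺]/K1 = 10^-1.94 = 0.011482, K2/[H⁺] = 10^-1.06 = 0.087096
α₁ = 1/(1 + 0.011482 + 0.087096) = 1/1.0986 = 0.9103; α₂ = α₁·K2/[H⁺] = 0.07928
α₁ + 2α₂ = 1.0688
DIC = CA / (α₁ + 2α₂) = 2.40 / 1.0688 = 2.25 mmol/kg

DIC = 2.25 mmol/kg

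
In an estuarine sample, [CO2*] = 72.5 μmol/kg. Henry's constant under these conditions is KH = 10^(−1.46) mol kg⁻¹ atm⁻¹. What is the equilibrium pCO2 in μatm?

KH = 10^(−1.46) = 3.467×10^-2 mol kg⁻¹ atm⁻¹
pCO2 = [CO2*]/KH = 72.5×10^-6 / 3.467×10^-2 = 2.09×10^-3 atm = 2090 μatm

pCO2 = 2090 μatm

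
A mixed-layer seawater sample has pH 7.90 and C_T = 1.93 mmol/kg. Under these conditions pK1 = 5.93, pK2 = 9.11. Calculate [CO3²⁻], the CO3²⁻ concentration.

α₂ = 1 / (1 + [H⁺]/K2 + [H⁺]²/(K1K2)) = 1 / (1 + 10^+1.21 + 10^-0.76)
   = 1 / (1 + 16.218 + 0.17378) = 1/17.392 = 0.05750
[CO3²⁻] = α₂ × DIC = 0.05750 × 1.93 = 0.111 mmol/kg

[CO3²⁻] = 0.111 mmol/kg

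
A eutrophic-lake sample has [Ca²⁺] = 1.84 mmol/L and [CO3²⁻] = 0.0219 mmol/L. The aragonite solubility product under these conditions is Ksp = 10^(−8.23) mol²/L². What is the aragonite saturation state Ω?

Ksp = 10^(−8.23) = 5.888×10^-9
Ω = [Ca²⁺][CO3²⁻]/Ksp = (1.84×10^-3)(0.0219×10^-3) / 5.888×10^-9 = 6.84

Ω = 6.84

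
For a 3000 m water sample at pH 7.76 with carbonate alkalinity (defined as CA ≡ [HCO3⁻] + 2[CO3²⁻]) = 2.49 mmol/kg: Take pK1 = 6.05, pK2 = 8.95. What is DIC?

DIC = 2.39 mmol/kg

CA = [HCO3⁻] + 2[CO3²⁻] = (α₁ + 2α₂)·DIC
At pH 7.76: [H⁺]/K1 = 10^-1.71 = 0.019498, K2/[H⁺] = 10^-1.19 = 0.064565
α₁ = 1/(1 + 0.019498 + 0.064565) = 1/1.0841 = 0.9225; α₂ = α₁·K2/[H⁺] = 0.05956
α₁ + 2α₂ = 1.0416
DIC = CA / (α₁ + 2α₂) = 2.49 / 1.0416 = 2.39 mmol/kg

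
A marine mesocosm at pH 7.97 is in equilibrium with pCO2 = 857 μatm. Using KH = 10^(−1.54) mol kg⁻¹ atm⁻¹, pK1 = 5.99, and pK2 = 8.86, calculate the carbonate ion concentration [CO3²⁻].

[CO3²⁻] = 0.304 mmol/kg

[CO2*] = KH · pCO2 = 10^(−1.54) × 857×10^-6 = 2.472×10^-5 mol/kg
α₀ = 1/(1 + K1/[H⁺] + K1K2/[H⁺]²) = 1/(1 + 10^+1.98 + 10^+1.09) = 0.009191
DIC = [CO2*]/α₀ = 2.472×10^-5 / 0.009191 = 2.689 mmol/kg
[CO3²⁻] = α₂·DIC; α₂ = 0.1131, so [CO3²⁻] = 0.1131 × 2.689 = 0.304 mmol/kg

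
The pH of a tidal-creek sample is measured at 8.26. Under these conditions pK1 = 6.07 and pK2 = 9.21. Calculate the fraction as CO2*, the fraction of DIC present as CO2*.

α₀ = 0.00577

α₀ = 1 / (1 + K1/[H⁺] + K1K2/[H⁺]²) = 1 / (1 + 10^+2.19 + 10^+1.24)
   = 1 / (1 + 154.88 + 17.378) = 1/173.26 = 0.005772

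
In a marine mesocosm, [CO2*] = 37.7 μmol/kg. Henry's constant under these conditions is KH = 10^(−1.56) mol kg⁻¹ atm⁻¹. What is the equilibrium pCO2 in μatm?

pCO2 = 1370 μatm

KH = 10^(−1.56) = 2.754×10^-2 mol kg⁻¹ atm⁻¹
pCO2 = [CO2*]/KH = 37.7×10^-6 / 2.754×10^-2 = 1.37×10^-3 atm = 1370 μatm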